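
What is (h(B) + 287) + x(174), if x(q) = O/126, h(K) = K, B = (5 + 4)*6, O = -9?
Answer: 4773/14 ≈ 340.93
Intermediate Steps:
B = 54 (B = 9*6 = 54)
x(q) = -1/14 (x(q) = -9/126 = -9*1/126 = -1/14)
(h(B) + 287) + x(174) = (54 + 287) - 1/14 = 341 - 1/14 = 4773/14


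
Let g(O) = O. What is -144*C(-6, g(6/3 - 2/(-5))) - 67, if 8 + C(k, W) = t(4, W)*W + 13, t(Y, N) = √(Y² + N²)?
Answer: -787 - 6912*√34/25 ≈ -2399.1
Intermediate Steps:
t(Y, N) = √(N² + Y²)
C(k, W) = 5 + W*√(16 + W²) (C(k, W) = -8 + (√(W² + 4²)*W + 13) = -8 + (√(W² + 16)*W + 13) = -8 + (√(16 + W²)*W + 13) = -8 + (W*√(16 + W²) + 13) = -8 + (13 + W*√(16 + W²)) = 5 + W*√(16 + W²))
-144*C(-6, g(6/3 - 2/(-5))) - 67 = -144*(5 + (6/3 - 2/(-5))*√(16 + (6/3 - 2/(-5))²)) - 67 = -144*(5 + (6*(⅓) - 2*(-⅕))*√(16 + (6*(⅓) - 2*(-⅕))²)) - 67 = -144*(5 + (2 + ⅖)*√(16 + (2 + ⅖)²)) - 67 = -144*(5 + 12*√(16 + (12/5)²)/5) - 67 = -144*(5 + 12*√(16 + 144/25)/5) - 67 = -144*(5 + 12*√(544/25)/5) - 67 = -144*(5 + 12*(4*√34/5)/5) - 67 = -144*(5 + 48*√34/25) - 67 = (-720 - 6912*√34/25) - 67 = -787 - 6912*√34/25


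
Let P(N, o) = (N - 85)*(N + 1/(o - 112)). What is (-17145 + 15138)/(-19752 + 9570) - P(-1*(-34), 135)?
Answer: 135547989/78062 ≈ 1736.4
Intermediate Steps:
P(N, o) = (-85 + N)*(N + 1/(-112 + o))
(-17145 + 15138)/(-19752 + 9570) - P(-1*(-34), 135) = (-17145 + 15138)/(-19752 + 9570) - (-85 - 112*(-1*(-34))² + 9521*(-1*(-34)) + 135*(-1*(-34))² - 85*(-1*(-34))*135)/(-112 + 135) = -2007/(-10182) - (-85 - 112*34² + 9521*34 + 135*34² - 85*34*135)/23 = -2007*(-1/10182) - (-85 - 112*1156 + 323714 + 135*1156 - 390150)/23 = 669/3394 - (-85 - 129472 + 323714 + 156060 - 390150)/23 = 669/3394 - (-39933)/23 = 669/3394 - 1*(-39933/23) = 669/3394 + 39933/23 = 135547989/78062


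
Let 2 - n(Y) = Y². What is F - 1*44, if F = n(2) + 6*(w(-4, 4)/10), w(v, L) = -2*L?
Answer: -254/5 ≈ -50.800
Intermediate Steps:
n(Y) = 2 - Y²
F = -34/5 (F = (2 - 1*2²) + 6*(-2*4/10) = (2 - 1*4) + 6*(-8*⅒) = (2 - 4) + 6*(-⅘) = -2 - 24/5 = -34/5 ≈ -6.8000)
F - 1*44 = -34/5 - 1*44 = -34/5 - 44 = -254/5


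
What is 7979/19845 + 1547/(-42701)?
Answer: 310011064/847401345 ≈ 0.36584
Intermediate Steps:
7979/19845 + 1547/(-42701) = 7979*(1/19845) + 1547*(-1/42701) = 7979/19845 - 1547/42701 = 310011064/847401345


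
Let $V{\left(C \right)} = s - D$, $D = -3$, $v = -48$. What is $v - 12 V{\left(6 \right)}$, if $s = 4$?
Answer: $-132$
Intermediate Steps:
$V{\left(C \right)} = 7$ ($V{\left(C \right)} = 4 - -3 = 4 + 3 = 7$)
$v - 12 V{\left(6 \right)} = -48 - 84 = -132$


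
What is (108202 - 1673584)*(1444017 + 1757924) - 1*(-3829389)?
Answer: -5012256977073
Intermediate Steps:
(108202 - 1673584)*(1444017 + 1757924) - 1*(-3829389) = -1565382*3201941 + 3829389 = -5012260806462 + 3829389 = -5012256977073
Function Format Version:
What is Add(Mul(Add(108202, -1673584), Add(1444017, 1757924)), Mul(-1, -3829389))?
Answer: -5012256977073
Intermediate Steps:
Add(Mul(Add(108202, -1673584), Add(1444017, 1757924)), Mul(-1, -3829389)) = Add(Mul(-1565382, 3201941), 3829389) = Add(-5012260806462, 3829389) = -5012256977073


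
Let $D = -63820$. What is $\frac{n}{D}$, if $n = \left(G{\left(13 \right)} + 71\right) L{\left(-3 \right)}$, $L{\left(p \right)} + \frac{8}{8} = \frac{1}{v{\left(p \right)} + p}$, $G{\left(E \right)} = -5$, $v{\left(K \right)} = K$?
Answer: $\frac{77}{63820} \approx 0.0012065$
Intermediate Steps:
$L{\left(p \right)} = -1 + \frac{1}{2 p}$ ($L{\left(p \right)} = -1 + \frac{1}{p + p} = -1 + \frac{1}{2 p}$)
$n = -77$ ($n = \left(-5 + 71\right) \frac{\frac{1}{2} - -3}{-3} = 66 \left(- \frac{\frac{1}{2} + 3}{3}\right) = 66 \left(\left(- \frac{1}{3}\right) \frac{7}{2}\right) = 66 \left(- \frac{7}{6}\right) = -77$)
$\frac{n}{D} = - \frac{77}{-63820} = \left(-77\right) \left(- \frac{1}{63820}\right) = \frac{77}{63820}$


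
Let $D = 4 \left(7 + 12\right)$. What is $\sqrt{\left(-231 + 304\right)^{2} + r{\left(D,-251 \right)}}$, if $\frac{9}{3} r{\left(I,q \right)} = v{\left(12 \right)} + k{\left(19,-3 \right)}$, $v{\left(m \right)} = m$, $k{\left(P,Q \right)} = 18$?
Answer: $\sqrt{5339} \approx 73.068$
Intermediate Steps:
$D = 76$ ($D = 4 \cdot 19 = 76$)
$r{\left(I,q \right)} = 10$ ($r{\left(I,q \right)} = \frac{12 + 18}{3} = \frac{1}{3} \cdot 30 = 10$)
$\sqrt{\left(-231 + 304\right)^{2} + r{\left(D,-251 \right)}} = \sqrt{\left(-231 + 304\right)^{2} + 10} = \sqrt{73^{2} + 10} = \sqrt{5329 + 10} = \sqrt{5339}$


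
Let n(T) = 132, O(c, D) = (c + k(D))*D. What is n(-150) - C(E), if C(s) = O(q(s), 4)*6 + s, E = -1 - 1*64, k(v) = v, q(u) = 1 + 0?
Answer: 77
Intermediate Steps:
q(u) = 1
O(c, D) = D*(D + c) (O(c, D) = (c + D)*D = (D + c)*D = D*(D + c))
E = -65 (E = -1 - 64 = -65)
C(s) = 120 + s (C(s) = (4*(4 + 1))*6 + s = (4*5)*6 + s = 20*6 + s = 120 + s)
n(-150) - C(E) = 132 - (120 - 65) = 132 - 1*55 = 132 - 55 = 77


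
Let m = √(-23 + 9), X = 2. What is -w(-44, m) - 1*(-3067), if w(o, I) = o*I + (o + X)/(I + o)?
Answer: 996467/325 + 14293*I*√14/325 ≈ 3066.1 + 164.55*I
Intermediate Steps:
m = I*√14 (m = √(-14) = I*√14 ≈ 3.7417*I)
w(o, I) = I*o + (2 + o)/(I + o) (w(o, I) = o*I + (o + 2)/(I + o) = I*o + (2 + o)/(I + o))
-w(-44, m) - 1*(-3067) = -(2 - 44 + (I*√14)*(-44)² - 44*(I*√14)²)/(I*√14 - 44) - 1*(-3067) = -(2 - 44 + (I*√14)*1936 - 44*(-14))/(-44 + I*√14) + 3067 = -(2 - 44 + 1936*I*√14 + 616)/(-44 + I*√14) + 3067 = -(574 + 1936*I*√14)/(-44 + I*√14) + 3067 = 3067 - (574 + 1936*I*√14)/(-44 + I*√14)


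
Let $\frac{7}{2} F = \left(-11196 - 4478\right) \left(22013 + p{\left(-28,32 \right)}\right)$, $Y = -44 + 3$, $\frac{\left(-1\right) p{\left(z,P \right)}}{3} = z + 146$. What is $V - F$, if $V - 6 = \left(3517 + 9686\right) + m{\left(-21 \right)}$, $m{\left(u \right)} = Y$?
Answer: $\frac{679058508}{7} \approx 9.7008 \cdot 10^{7}$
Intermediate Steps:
$p{\left(z,P \right)} = -438 - 3 z$ ($p{\left(z,P \right)} = - 3 \left(z + 146\right) = - 3 \left(146 + z\right) = -438 - 3 z$)
$Y = -41$
$F = - \frac{678966332}{7}$ ($F = \frac{2 \left(-11196 - 4478\right) \left(22013 - 354\right)}{7} = \frac{2 \left(- 15674 \left(22013 + \left(-438 + 84\right)\right)\right)}{7} = \frac{2 \left(- 15674 \left(22013 - 354\right)\right)}{7} = \frac{2 \left(\left(-15674\right) 21659\right)}{7} = \frac{2}{7} \left(-339483166\right) = - \frac{678966332}{7} \approx -9.6995 \cdot 10^{7}$)
$m{\left(u \right)} = -41$
$V = 13168$ ($V = 6 + \left(\left(3517 + 9686\right) - 41\right) = 6 + \left(13203 - 41\right) = 6 + 13162 = 13168$)
$V - F = 13168 - - \frac{678966332}{7} = 13168 + \frac{678966332}{7} = \frac{679058508}{7}$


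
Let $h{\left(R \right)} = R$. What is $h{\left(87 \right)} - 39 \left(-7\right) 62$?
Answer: $17013$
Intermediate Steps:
$h{\left(87 \right)} - 39 \left(-7\right) 62 = 87 - 39 \left(-7\right) 62 = 87 - \left(-273\right) 62 = 87 - -16926 = 87 + 16926 = 17013$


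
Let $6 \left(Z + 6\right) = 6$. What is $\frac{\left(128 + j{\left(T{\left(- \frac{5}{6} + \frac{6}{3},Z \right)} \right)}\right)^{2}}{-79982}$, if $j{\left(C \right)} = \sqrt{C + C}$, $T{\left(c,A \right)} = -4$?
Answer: $- \frac{8188}{39991} - \frac{256 i \sqrt{2}}{39991} \approx -0.20475 - 0.009053 i$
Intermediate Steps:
$Z = -5$ ($Z = -6 + \frac{1}{6} \cdot 6 = -6 + 1 = -5$)
$j{\left(C \right)} = \sqrt{2} \sqrt{C}$ ($j{\left(C \right)} = \sqrt{2 C} = \sqrt{2} \sqrt{C}$)
$\frac{\left(128 + j{\left(T{\left(- \frac{5}{6} + \frac{6}{3},Z \right)} \right)}\right)^{2}}{-79982} = \frac{\left(128 + \sqrt{2} \sqrt{-4}\right)^{2}}{-79982} = \left(128 + \sqrt{2} \cdot 2 i\right)^{2} \left(- \frac{1}{79982}\right) = \left(128 + 2 i \sqrt{2}\right)^{2} \left(- \frac{1}{79982}\right) = - \frac{\left(128 + 2 i \sqrt{2}\right)^{2}}{79982}$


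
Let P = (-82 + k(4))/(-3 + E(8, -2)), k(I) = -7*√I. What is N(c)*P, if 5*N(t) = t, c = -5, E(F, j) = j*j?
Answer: 96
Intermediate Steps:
E(F, j) = j²
N(t) = t/5
P = -96 (P = (-82 - 7*√4)/(-3 + (-2)²) = (-82 - 7*2)/(-3 + 4) = (-82 - 14)/1 = -96*1 = -96)
N(c)*P = ((⅕)*(-5))*(-96) = -1*(-96) = 96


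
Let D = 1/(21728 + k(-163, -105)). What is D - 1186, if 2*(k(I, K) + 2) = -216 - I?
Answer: -51471212/43399 ≈ -1186.0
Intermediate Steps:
k(I, K) = -110 - I/2 (k(I, K) = -2 + (-216 - I)/2 = -2 + (-108 - I/2) = -110 - I/2)
D = 2/43399 (D = 1/(21728 + (-110 - 1/2*(-163))) = 1/(21728 + (-110 + 163/2)) = 1/(21728 - 57/2) = 1/(43399/2) = 2/43399 ≈ 4.6084e-5)
D - 1186 = 2/43399 - 1186 = -51471212/43399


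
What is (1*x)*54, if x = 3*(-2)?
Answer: -324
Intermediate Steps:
x = -6
(1*x)*54 = (1*(-6))*54 = -6*54 = -324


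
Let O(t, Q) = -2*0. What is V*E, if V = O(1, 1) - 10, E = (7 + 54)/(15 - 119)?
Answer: 305/52 ≈ 5.8654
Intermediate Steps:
O(t, Q) = 0
E = -61/104 (E = 61/(-104) = 61*(-1/104) = -61/104 ≈ -0.58654)
V = -10 (V = 0 - 10 = -10)
V*E = -10*(-61/104) = 305/52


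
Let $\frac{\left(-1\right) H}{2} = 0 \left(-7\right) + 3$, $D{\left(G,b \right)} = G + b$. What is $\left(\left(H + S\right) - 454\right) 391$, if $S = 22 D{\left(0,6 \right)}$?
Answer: $-128248$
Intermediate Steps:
$S = 132$ ($S = 22 \left(0 + 6\right) = 22 \cdot 6 = 132$)
$H = -6$ ($H = - 2 \left(0 \left(-7\right) + 3\right) = - 2 \left(0 + 3\right) = \left(-2\right) 3 = -6$)
$\left(\left(H + S\right) - 454\right) 391 = \left(\left(-6 + 132\right) - 454\right) 391 = \left(126 - 454\right) 391 = \left(-328\right) 391 = -128248$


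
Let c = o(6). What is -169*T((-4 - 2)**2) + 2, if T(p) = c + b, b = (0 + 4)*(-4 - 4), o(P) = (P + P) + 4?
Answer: 2706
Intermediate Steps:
o(P) = 4 + 2*P (o(P) = 2*P + 4 = 4 + 2*P)
b = -32 (b = 4*(-8) = -32)
c = 16 (c = 4 + 2*6 = 4 + 12 = 16)
T(p) = -16 (T(p) = 16 - 32 = -16)
-169*T((-4 - 2)**2) + 2 = -169*(-16) + 2 = 2704 + 2 = 2706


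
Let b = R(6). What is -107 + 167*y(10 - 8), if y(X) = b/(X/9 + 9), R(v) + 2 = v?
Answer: -2869/83 ≈ -34.566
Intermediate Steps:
R(v) = -2 + v
b = 4 (b = -2 + 6 = 4)
y(X) = 4/(9 + X/9) (y(X) = 4/(X/9 + 9) = 4/(9 + X/9))
-107 + 167*y(10 - 8) = -107 + 167*(36/(81 + (10 - 8))) = -107 + 167*(36/(81 + 2)) = -107 + 167*(36/83) = -107 + 6012/83 = -2869/83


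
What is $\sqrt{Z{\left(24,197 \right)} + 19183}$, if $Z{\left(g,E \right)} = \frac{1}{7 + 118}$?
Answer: $\frac{2 \sqrt{2997345}}{25} \approx 138.5$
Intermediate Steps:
$Z{\left(g,E \right)} = \frac{1}{125}$
$\sqrt{Z{\left(24,197 \right)} + 19183} = \sqrt{\frac{1}{125} + 19183} = \sqrt{\frac{2397876}{125}} = \frac{2 \sqrt{2997345}}{25}$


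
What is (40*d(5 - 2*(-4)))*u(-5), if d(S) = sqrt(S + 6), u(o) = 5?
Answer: 200*sqrt(19) ≈ 871.78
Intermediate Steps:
d(S) = sqrt(6 + S)
(40*d(5 - 2*(-4)))*u(-5) = (40*sqrt(6 + (5 - 2*(-4))))*5 = (40*sqrt(6 + (5 + 8)))*5 = (40*sqrt(6 + 13))*5 = (40*sqrt(19))*5 = 200*sqrt(19)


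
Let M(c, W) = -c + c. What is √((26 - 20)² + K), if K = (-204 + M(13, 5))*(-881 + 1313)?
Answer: 6*I*√2447 ≈ 296.8*I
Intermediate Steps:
M(c, W) = 0
K = -88128 (K = (-204 + 0)*(-881 + 1313) = -204*432 = -88128)
√((26 - 20)² + K) = √((26 - 20)² - 88128) = √(6² - 88128) = √(36 - 88128) = √(-88092) = 6*I*√2447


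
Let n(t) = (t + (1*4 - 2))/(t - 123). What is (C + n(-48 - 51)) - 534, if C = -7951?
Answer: -1883573/222 ≈ -8484.6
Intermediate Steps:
n(t) = (2 + t)/(-123 + t) (n(t) = (t + (4 - 2))/(-123 + t) = (t + 2)/(-123 + t) = (2 + t)/(-123 + t))
(C + n(-48 - 51)) - 534 = (-7951 + (2 + (-48 - 51))/(-123 + (-48 - 51))) - 534 = (-7951 + (2 - 99)/(-123 - 99)) - 534 = (-7951 - 97/(-222)) - 534 = (-7951 - 1/222*(-97)) - 534 = (-7951 + 97/222) - 534 = -1765025/222 - 534 = -1883573/222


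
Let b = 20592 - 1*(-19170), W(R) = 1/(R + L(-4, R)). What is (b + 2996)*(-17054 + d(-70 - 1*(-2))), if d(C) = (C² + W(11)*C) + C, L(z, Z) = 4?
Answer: -8018749804/15 ≈ -5.3458e+8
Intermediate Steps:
W(R) = 1/(4 + R) (W(R) = 1/(R + 4) = 1/(4 + R))
d(C) = C² + 16*C/15 (d(C) = (C² + C/(4 + 11)) + C = (C² + C/15) + C = C² + 16*C/15)
b = 39762 (b = 20592 + 19170 = 39762)
(b + 2996)*(-17054 + d(-70 - 1*(-2))) = (39762 + 2996)*(-17054 + (-70 - 1*(-2))*(16 + 15*(-70 - 1*(-2)))/15) = 42758*(-17054 + (-70 + 2)*(16 + 15*(-70 + 2))/15) = 42758*(-17054 + (1/15)*(-68)*(16 + 15*(-68))) = 42758*(-17054 + (1/15)*(-68)*(16 - 1020)) = 42758*(-17054 + (1/15)*(-68)*(-1004)) = 42758*(-17054 + 68272/15) = 42758*(-187538/15) = -8018749804/15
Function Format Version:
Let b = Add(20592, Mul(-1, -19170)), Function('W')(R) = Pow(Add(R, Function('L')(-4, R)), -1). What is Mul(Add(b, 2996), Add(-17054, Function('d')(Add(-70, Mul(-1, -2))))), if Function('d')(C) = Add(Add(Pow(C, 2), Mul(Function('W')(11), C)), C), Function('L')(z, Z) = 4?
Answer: Rational(-8018749804, 15) ≈ -5.3458e+8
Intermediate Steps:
Function('W')(R) = Pow(Add(4, R), -1) (Function('W')(R) = Pow(Add(R, 4), -1) = Pow(Add(4, R), -1))
Function('d')(C) = Add(Pow(C, 2), Mul(Rational(16, 15), C)) (Function('d')(C) = Add(Add(Pow(C, 2), Mul(Pow(Add(4, 11), -1), C)), C) = Add(Add(Pow(C, 2), Mul(Pow(15, -1), C)), C) = Add(Add(Pow(C, 2), Mul(Rational(1, 15), C)), C) = Add(Pow(C, 2), Mul(Rational(16, 15), C)))
b = 39762 (b = Add(20592, 19170) = 39762)
Mul(Add(b, 2996), Add(-17054, Function('d')(Add(-70, Mul(-1, -2))))) = Mul(Add(39762, 2996), Add(-17054, Mul(Rational(1, 15), Add(-70, Mul(-1, -2)), Add(16, Mul(15, Add(-70, Mul(-1, -2))))))) = Mul(42758, Add(-17054, Mul(Rational(1, 15), Add(-70, 2), Add(16, Mul(15, Add(-70, 2)))))) = Mul(42758, Add(-17054, Mul(Rational(1, 15), -68, Add(16, Mul(15, -68))))) = Mul(42758, Add(-17054, Mul(Rational(1, 15), -68, Add(16, -1020)))) = Mul(42758, Add(-17054, Mul(Rational(1, 15), -68, -1004))) = Mul(42758, Add(-17054, Rational(68272, 15))) = Mul(42758, Rational(-187538, 15)) = Rational(-8018749804, 15)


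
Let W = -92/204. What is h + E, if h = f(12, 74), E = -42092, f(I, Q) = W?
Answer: -2146715/51 ≈ -42092.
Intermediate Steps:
W = -23/51 (W = -92*1/204 = -23/51 ≈ -0.45098)
f(I, Q) = -23/51
h = -23/51 ≈ -0.45098
h + E = -23/51 - 42092 = -2146715/51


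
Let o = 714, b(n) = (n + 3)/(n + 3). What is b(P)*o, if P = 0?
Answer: 714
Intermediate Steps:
b(n) = 1 (b(n) = (3 + n)/(3 + n) = 1)
b(P)*o = 1*714 = 714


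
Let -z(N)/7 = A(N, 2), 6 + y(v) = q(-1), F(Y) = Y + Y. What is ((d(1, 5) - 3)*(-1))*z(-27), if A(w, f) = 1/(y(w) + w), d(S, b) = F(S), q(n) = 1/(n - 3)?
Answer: 4/19 ≈ 0.21053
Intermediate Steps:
q(n) = 1/(-3 + n)
F(Y) = 2*Y
d(S, b) = 2*S
y(v) = -25/4 (y(v) = -6 + 1/(-3 - 1) = -6 + 1/(-4) = -6 - ¼ = -25/4)
A(w, f) = 1/(-25/4 + w)
z(N) = -28/(-25 + 4*N)
((d(1, 5) - 3)*(-1))*z(-27) = ((2*1 - 3)*(-1))*(-28/(-25 + 4*(-27))) = ((2 - 3)*(-1))*(-28/(-25 - 108)) = (-1*(-1))*(-28/(-133)) = 1*(-28*(-1/133)) = 1*(4/19) = 4/19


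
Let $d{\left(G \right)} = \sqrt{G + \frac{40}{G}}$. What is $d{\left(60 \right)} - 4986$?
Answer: $-4986 + \frac{\sqrt{546}}{3} \approx -4978.2$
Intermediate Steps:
$d{\left(60 \right)} - 4986 = \sqrt{60 + \frac{40}{60}} - 4986 = \sqrt{60 + 40 \cdot \frac{1}{60}} - 4986 = \sqrt{60 + \frac{2}{3}} - 4986 = \sqrt{\frac{182}{3}} - 4986 = \frac{\sqrt{546}}{3} - 4986 = -4986 + \frac{\sqrt{546}}{3}$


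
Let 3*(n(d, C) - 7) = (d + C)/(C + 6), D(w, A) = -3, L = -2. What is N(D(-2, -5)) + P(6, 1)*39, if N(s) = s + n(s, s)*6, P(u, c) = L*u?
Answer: -433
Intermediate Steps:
n(d, C) = 7 + (C + d)/(3*(6 + C)) (n(d, C) = 7 + ((d + C)/(C + 6))/3 = 7 + ((C + d)/(6 + C))/3 = 7 + (C + d)/(3*(6 + C)))
P(u, c) = -2*u
N(s) = s + 2*(126 + 23*s)/(6 + s) (N(s) = s + ((126 + s + 22*s)/(3*(6 + s)))*6 = s + ((126 + 23*s)/(3*(6 + s)))*6 = s + 2*(126 + 23*s)/(6 + s))
N(D(-2, -5)) + P(6, 1)*39 = (252 + (-3)² + 52*(-3))/(6 - 3) - 2*6*39 = (252 + 9 - 156)/3 - 12*39 = (⅓)*105 - 468 = 35 - 468 = -433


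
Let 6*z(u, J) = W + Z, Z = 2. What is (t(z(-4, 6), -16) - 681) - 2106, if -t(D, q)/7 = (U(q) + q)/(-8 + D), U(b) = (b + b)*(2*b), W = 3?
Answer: -77505/43 ≈ -1802.4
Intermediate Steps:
U(b) = 4*b² (U(b) = (2*b)*(2*b) = 4*b²)
z(u, J) = ⅚ (z(u, J) = (3 + 2)/6 = (⅙)*5 = ⅚)
t(D, q) = -7*(q + 4*q²)/(-8 + D) (t(D, q) = -7*(4*q² + q)/(-8 + D) = -7*(q + 4*q²)/(-8 + D))
(t(z(-4, 6), -16) - 681) - 2106 = (7*(-16)*(-1 - 4*(-16))/(-8 + ⅚) - 681) - 2106 = (7*(-16)*(-1 + 64)/(-43/6) - 681) - 2106 = (7*(-16)*(-6/43)*63 - 681) - 2106 = (42336/43 - 681) - 2106 = 13053/43 - 2106 = -77505/43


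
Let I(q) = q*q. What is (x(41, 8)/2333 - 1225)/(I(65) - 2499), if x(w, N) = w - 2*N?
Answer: -1428950/2013379 ≈ -0.70973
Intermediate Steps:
I(q) = q²
(x(41, 8)/2333 - 1225)/(I(65) - 2499) = ((41 - 2*8)/2333 - 1225)/(65² - 2499) = ((41 - 16)*(1/2333) - 1225)/(4225 - 2499) = (25*(1/2333) - 1225)/1726 = (25/2333 - 1225)*(1/1726) = -2857900/2333*1/1726 = -1428950/2013379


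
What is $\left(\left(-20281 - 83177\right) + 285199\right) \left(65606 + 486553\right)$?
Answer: $100349928819$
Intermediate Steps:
$\left(\left(-20281 - 83177\right) + 285199\right) \left(65606 + 486553\right) = \left(\left(-20281 - 83177\right) + 285199\right) 552159 = \left(-103458 + 285199\right) 552159 = 181741 \cdot 552159 = 100349928819$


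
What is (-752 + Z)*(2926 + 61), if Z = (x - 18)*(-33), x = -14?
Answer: 908048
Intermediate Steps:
Z = 1056 (Z = (-14 - 18)*(-33) = -32*(-33) = 1056)
(-752 + Z)*(2926 + 61) = (-752 + 1056)*(2926 + 61) = 304*2987 = 908048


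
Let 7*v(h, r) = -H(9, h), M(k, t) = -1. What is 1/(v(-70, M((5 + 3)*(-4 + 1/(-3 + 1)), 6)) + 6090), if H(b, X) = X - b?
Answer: 7/42709 ≈ 0.00016390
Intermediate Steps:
v(h, r) = 9/7 - h/7 (v(h, r) = (-(h - 1*9))/7 = (-(h - 9))/7 = (-(-9 + h))/7 = (9 - h)/7 = 9/7 - h/7)
1/(v(-70, M((5 + 3)*(-4 + 1/(-3 + 1)), 6)) + 6090) = 1/((9/7 - 1/7*(-70)) + 6090) = 1/((9/7 + 10) + 6090) = 1/(79/7 + 6090) = 1/(42709/7) = 7/42709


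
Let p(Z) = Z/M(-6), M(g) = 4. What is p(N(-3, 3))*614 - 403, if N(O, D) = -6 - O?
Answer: -1727/2 ≈ -863.50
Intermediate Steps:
p(Z) = Z/4
p(N(-3, 3))*614 - 403 = ((-6 - 1*(-3))/4)*614 - 403 = ((-6 + 3)/4)*614 - 403 = ((¼)*(-3))*614 - 403 = -¾*614 - 403 = -921/2 - 403 = -1727/2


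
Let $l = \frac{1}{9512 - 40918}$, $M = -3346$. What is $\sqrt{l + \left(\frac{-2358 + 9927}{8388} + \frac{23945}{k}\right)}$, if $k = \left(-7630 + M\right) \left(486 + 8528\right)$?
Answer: $\frac{\sqrt{37694033373880067278140907}}{6464161180456} \approx 0.94978$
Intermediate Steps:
$k = -98937664$ ($k = \left(-7630 - 3346\right) \left(486 + 8528\right) = \left(-10976\right) 9014 = -98937664$)
$l = - \frac{1}{31406}$ ($l = \frac{1}{-31406} = - \frac{1}{31406} \approx -3.1841 \cdot 10^{-5}$)
$\sqrt{l + \left(\frac{-2358 + 9927}{8388} + \frac{23945}{k}\right)} = \sqrt{- \frac{1}{31406} + \left(\frac{-2358 + 9927}{8388} + \frac{23945}{-98937664}\right)} = \sqrt{- \frac{1}{31406} + \left(7569 \cdot \frac{1}{8388} + 23945 \left(- \frac{1}{98937664}\right)\right)} = \sqrt{- \frac{1}{31406} + \left(\frac{841}{932} - \frac{23945}{98937664}\right)} = \sqrt{- \frac{1}{31406} + \frac{20796064671}{23052475712}} = \sqrt{\frac{326549077290857}{361993026105536}} = \frac{\sqrt{37694033373880067278140907}}{6464161180456}$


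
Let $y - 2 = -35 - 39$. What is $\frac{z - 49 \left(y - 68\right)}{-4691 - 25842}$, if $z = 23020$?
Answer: $- \frac{29880}{30533} \approx -0.97861$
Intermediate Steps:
$y = -72$ ($y = 2 - 74 = -72$)
$\frac{z - 49 \left(y - 68\right)}{-4691 - 25842} = \frac{23020 - 49 \left(-72 - 68\right)}{-4691 - 25842} = \frac{23020 - -6860}{-30533} = \left(23020 + 6860\right) \left(- \frac{1}{30533}\right) = 29880 \left(- \frac{1}{30533}\right) = - \frac{29880}{30533}$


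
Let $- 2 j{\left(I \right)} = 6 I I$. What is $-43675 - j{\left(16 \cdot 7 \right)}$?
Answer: $-6043$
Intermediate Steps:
$j{\left(I \right)} = - 3 I^{2}$ ($j{\left(I \right)} = - \frac{6 I I}{2} = - \frac{6 I^{2}}{2} = - 3 I^{2}$)
$-43675 - j{\left(16 \cdot 7 \right)} = -43675 - - 3 \left(16 \cdot 7\right)^{2} = -43675 - - 3 \cdot 112^{2} = -43675 - \left(-3\right) 12544 = -43675 - -37632 = -43675 + 37632 = -6043$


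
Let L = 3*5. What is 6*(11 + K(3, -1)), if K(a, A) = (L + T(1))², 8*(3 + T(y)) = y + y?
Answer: 7731/8 ≈ 966.38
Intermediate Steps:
T(y) = -3 + y/4 (T(y) = -3 + (y + y)/8 = -3 + (2*y)/8 = -3 + y/4)
L = 15
K(a, A) = 2401/16 (K(a, A) = (15 + (-3 + (¼)*1))² = (15 + (-3 + ¼))² = (15 - 11/4)² = (49/4)² = 2401/16)
6*(11 + K(3, -1)) = 6*(11 + 2401/16) = 6*(2577/16) = 7731/8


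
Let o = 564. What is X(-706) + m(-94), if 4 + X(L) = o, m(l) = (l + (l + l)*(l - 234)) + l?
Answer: 62036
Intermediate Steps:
m(l) = 2*l + 2*l*(-234 + l) (m(l) = (l + (2*l)*(-234 + l)) + l = (l + 2*l*(-234 + l)) + l = 2*l + 2*l*(-234 + l))
X(L) = 560 (X(L) = -4 + 564 = 560)
X(-706) + m(-94) = 560 + 2*(-94)*(-233 - 94) = 560 + 2*(-94)*(-327) = 560 + 61476 = 62036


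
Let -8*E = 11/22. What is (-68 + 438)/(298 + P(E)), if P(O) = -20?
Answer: 185/139 ≈ 1.3309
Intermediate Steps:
E = -1/16 (E = -11/(8*22) = -1/8*1/2 = -1/16 ≈ -0.062500)
(-68 + 438)/(298 + P(E)) = (-68 + 438)/(298 - 20) = 370/278 = 370*(1/278) = 185/139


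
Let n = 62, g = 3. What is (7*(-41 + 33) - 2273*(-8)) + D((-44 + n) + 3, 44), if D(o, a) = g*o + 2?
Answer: 18193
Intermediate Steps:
D(o, a) = 2 + 3*o (D(o, a) = 3*o + 2 = 2 + 3*o)
(7*(-41 + 33) - 2273*(-8)) + D((-44 + n) + 3, 44) = (7*(-41 + 33) - 2273*(-8)) + (2 + 3*((-44 + 62) + 3)) = (7*(-8) + 18184) + (2 + 3*(18 + 3)) = (-56 + 18184) + (2 + 3*21) = 18128 + (2 + 63) = 18128 + 65 = 18193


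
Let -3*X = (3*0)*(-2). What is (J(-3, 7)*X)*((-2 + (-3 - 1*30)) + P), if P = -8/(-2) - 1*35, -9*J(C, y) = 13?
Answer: 0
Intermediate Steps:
J(C, y) = -13/9 (J(C, y) = -⅑*13 = -13/9)
P = -31 (P = -8*(-½) - 35 = 4 - 35 = -31)
X = 0 (X = -3*0*(-2)/3 = -0*(-2) = -⅓*0 = 0)
(J(-3, 7)*X)*((-2 + (-3 - 1*30)) + P) = (-13/9*0)*((-2 + (-3 - 1*30)) - 31) = 0*((-2 + (-3 - 30)) - 31) = 0*((-2 - 33) - 31) = 0*(-35 - 31) = 0*(-66) = 0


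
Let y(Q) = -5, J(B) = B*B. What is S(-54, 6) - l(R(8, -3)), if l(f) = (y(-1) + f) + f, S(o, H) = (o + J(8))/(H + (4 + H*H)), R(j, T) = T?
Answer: 258/23 ≈ 11.217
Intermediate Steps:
J(B) = B²
S(o, H) = (64 + o)/(4 + H + H²) (S(o, H) = (o + 8²)/(H + (4 + H*H)) = (o + 64)/(H + (4 + H²)) = (64 + o)/(4 + H + H²))
l(f) = -5 + 2*f (l(f) = (-5 + f) + f = -5 + 2*f)
S(-54, 6) - l(R(8, -3)) = (64 - 54)/(4 + 6 + 6²) - (-5 + 2*(-3)) = 10/(4 + 6 + 36) - (-5 - 6) = 10/46 - 1*(-11) = (1/46)*10 + 11 = 5/23 + 11 = 258/23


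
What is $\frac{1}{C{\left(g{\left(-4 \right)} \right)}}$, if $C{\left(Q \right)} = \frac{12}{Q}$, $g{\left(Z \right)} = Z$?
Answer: $- \frac{1}{3} \approx -0.33333$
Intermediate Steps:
$\frac{1}{C{\left(g{\left(-4 \right)} \right)}} = \frac{1}{12 \frac{1}{-4}} = \frac{1}{12 \left(- \frac{1}{4}\right)} = \frac{1}{-3} = - \frac{1}{3}$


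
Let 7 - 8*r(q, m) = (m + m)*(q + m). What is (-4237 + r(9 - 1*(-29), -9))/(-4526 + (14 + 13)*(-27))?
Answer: 33367/42040 ≈ 0.79370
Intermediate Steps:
r(q, m) = 7/8 - m*(m + q)/4 (r(q, m) = 7/8 - (m + m)*(q + m)/8 = 7/8 - 2*m*(m + q)/8 = 7/8 - m*(m + q)/4)
(-4237 + r(9 - 1*(-29), -9))/(-4526 + (14 + 13)*(-27)) = (-4237 + (7/8 - 1/4*(-9)**2 - 1/4*(-9)*(9 - 1*(-29))))/(-4526 + (14 + 13)*(-27)) = (-4237 + (7/8 - 1/4*81 - 1/4*(-9)*(9 + 29)))/(-4526 + 27*(-27)) = (-4237 + (7/8 - 81/4 - 1/4*(-9)*38))/(-4526 - 729) = (-4237 + (7/8 - 81/4 + 171/2))/(-5255) = (-4237 + 529/8)*(-1/5255) = -33367/8*(-1/5255) = 33367/42040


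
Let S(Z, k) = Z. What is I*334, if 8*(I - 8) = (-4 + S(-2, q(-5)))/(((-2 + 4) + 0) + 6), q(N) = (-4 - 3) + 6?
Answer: 42251/16 ≈ 2640.7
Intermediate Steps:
q(N) = -1 (q(N) = -7 + 6 = -1)
I = 253/32 (I = 8 + ((-4 - 2)/(((-2 + 4) + 0) + 6))/8 = 8 + (-6/((2 + 0) + 6))/8 = 8 + (-6/(2 + 6))/8 = 8 + (-6/8)/8 = 8 + (-6*⅛)/8 = 8 + (⅛)*(-¾) = 8 - 3/32 = 253/32 ≈ 7.9063)
I*334 = (253/32)*334 = 42251/16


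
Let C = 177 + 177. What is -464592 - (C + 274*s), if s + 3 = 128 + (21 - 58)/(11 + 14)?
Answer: -12469762/25 ≈ -4.9879e+5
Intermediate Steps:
C = 354
s = 3088/25 (s = -3 + (128 + (21 - 58)/(11 + 14)) = -3 + (128 - 37/25) = -3 + 3163/25 = 3088/25 ≈ 123.52)
-464592 - (C + 274*s) = -464592 - (354 + 274*(3088/25)) = -464592 - (354 + 846112/25) = -464592 - 1*854962/25 = -464592 - 854962/25 = -12469762/25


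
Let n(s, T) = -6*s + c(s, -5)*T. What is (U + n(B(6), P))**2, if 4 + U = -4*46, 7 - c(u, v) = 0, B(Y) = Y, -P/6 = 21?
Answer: 1223236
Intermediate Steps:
P = -126 (P = -6*21 = -126)
c(u, v) = 7 (c(u, v) = 7 - 1*0 = 7 + 0 = 7)
n(s, T) = -6*s + 7*T
U = -188 (U = -4 - 4*46 = -4 - 184 = -188)
(U + n(B(6), P))**2 = (-188 + (-6*6 + 7*(-126)))**2 = (-188 + (-36 - 882))**2 = (-188 - 918)**2 = (-1106)**2 = 1223236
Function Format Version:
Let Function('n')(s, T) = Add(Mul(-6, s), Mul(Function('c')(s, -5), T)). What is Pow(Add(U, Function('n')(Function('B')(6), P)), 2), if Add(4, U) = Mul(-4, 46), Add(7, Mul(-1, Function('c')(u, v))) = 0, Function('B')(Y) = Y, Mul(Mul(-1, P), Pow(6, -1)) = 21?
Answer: 1223236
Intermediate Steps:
P = -126 (P = Mul(-6, 21) = -126)
Function('c')(u, v) = 7 (Function('c')(u, v) = Add(7, Mul(-1, 0)) = Add(7, 0) = 7)
Function('n')(s, T) = Add(Mul(-6, s), Mul(7, T))
U = -188 (U = Add(-4, Mul(-4, 46)) = Add(-4, -184) = -188)
Pow(Add(U, Function('n')(Function('B')(6), P)), 2) = Pow(Add(-188, Add(Mul(-6, 6), Mul(7, -126))), 2) = Pow(Add(-188, Add(-36, -882)), 2) = Pow(Add(-188, -918), 2) = Pow(-1106, 2) = 1223236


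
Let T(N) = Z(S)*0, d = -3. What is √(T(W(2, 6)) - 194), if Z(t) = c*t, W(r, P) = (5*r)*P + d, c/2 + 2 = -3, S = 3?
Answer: I*√194 ≈ 13.928*I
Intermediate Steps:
c = -10 (c = -4 + 2*(-3) = -4 - 6 = -10)
W(r, P) = -3 + 5*P*r (W(r, P) = (5*r)*P - 3 = 5*P*r - 3 = -3 + 5*P*r)
Z(t) = -10*t
T(N) = 0 (T(N) = -10*3*0 = -30*0 = 0)
√(T(W(2, 6)) - 194) = √(0 - 194) = √(-194) = I*√194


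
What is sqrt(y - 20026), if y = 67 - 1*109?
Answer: 2*I*sqrt(5017) ≈ 141.66*I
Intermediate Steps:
y = -42 (y = 67 - 109 = -42)
sqrt(y - 20026) = sqrt(-42 - 20026) = sqrt(-20068) = 2*I*sqrt(5017)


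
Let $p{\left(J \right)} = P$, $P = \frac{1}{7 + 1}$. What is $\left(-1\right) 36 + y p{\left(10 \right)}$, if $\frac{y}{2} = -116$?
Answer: $-65$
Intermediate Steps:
$y = -232$ ($y = 2 \left(-116\right) = -232$)
$P = \frac{1}{8} \approx 0.125$
$p{\left(J \right)} = \frac{1}{8}$
$\left(-1\right) 36 + y p{\left(10 \right)} = \left(-1\right) 36 - 29 = -36 - 29 = -65$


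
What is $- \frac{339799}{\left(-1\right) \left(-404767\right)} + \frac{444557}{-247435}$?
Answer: $- \frac{264020168784}{100153522645} \approx -2.6362$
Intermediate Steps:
$- \frac{339799}{\left(-1\right) \left(-404767\right)} + \frac{444557}{-247435} = - \frac{339799}{404767} + 444557 \left(- \frac{1}{247435}\right) = \left(-339799\right) \frac{1}{404767} - \frac{444557}{247435} = - \frac{339799}{404767} - \frac{444557}{247435} = - \frac{264020168784}{100153522645}$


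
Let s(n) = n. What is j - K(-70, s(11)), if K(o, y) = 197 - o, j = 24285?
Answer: 24018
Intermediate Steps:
j - K(-70, s(11)) = 24285 - (197 - 1*(-70)) = 24285 - (197 + 70) = 24285 - 1*267 = 24285 - 267 = 24018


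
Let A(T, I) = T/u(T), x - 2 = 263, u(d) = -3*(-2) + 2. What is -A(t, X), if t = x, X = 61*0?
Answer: -265/8 ≈ -33.125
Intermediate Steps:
u(d) = 8 (u(d) = 6 + 2 = 8)
x = 265 (x = 2 + 263 = 265)
X = 0
t = 265
A(T, I) = T/8
-A(t, X) = -265/8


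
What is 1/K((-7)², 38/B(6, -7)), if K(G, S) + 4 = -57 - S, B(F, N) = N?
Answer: -7/389 ≈ -0.017995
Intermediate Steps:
K(G, S) = -61 - S (K(G, S) = -4 + (-57 - S) = -61 - S)
1/K((-7)², 38/B(6, -7)) = 1/(-61 - 38/(-7)) = 1/(-61 - 38*(-1)/7) = 1/(-61 - 1*(-38/7)) = 1/(-61 + 38/7) = 1/(-389/7) = -7/389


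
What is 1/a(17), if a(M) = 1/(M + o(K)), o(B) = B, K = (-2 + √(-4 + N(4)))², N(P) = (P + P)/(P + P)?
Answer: 18 - 4*I*√3 ≈ 18.0 - 6.9282*I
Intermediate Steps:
N(P) = 1 (N(P) = (2*P)/((2*P)) = (2*P)*(1/(2*P)) = 1)
K = (-2 + I*√3)² (K = (-2 + √(-4 + 1))² = (-2 + √(-3))² = (-2 + I*√3)² ≈ 1.0 - 6.9282*I)
a(M) = 1/(M + (2 - I*√3)²)
1/a(17) = 1/(1/(17 + (2 - I*√3)²)) = 17 + (2 - I*√3)²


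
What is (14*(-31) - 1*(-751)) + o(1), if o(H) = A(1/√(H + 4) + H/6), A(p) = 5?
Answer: 322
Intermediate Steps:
o(H) = 5
(14*(-31) - 1*(-751)) + o(1) = (14*(-31) - 1*(-751)) + 5 = (-434 + 751) + 5 = 317 + 5 = 322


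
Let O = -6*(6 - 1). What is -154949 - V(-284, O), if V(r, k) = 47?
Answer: -154996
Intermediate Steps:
O = -30 (O = -6*5 = -30)
-154949 - V(-284, O) = -154949 - 1*47 = -154949 - 47 = -154996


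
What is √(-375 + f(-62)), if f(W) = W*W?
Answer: √3469 ≈ 58.898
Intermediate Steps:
f(W) = W²
√(-375 + f(-62)) = √(-375 + (-62)²) = √(-375 + 3844) = √3469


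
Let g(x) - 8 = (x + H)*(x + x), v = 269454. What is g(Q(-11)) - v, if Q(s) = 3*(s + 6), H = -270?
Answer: -260896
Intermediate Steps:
Q(s) = 18 + 3*s (Q(s) = 3*(6 + s) = 18 + 3*s)
g(x) = 8 + 2*x*(-270 + x) (g(x) = 8 + (x - 270)*(x + x) = 8 + (-270 + x)*(2*x) = 8 + 2*x*(-270 + x))
g(Q(-11)) - v = (8 - 540*(18 + 3*(-11)) + 2*(18 + 3*(-11))²) - 1*269454 = (8 - 540*(18 - 33) + 2*(18 - 33)²) - 269454 = (8 - 540*(-15) + 2*(-15)²) - 269454 = (8 + 8100 + 2*225) - 269454 = (8 + 8100 + 450) - 269454 = 8558 - 269454 = -260896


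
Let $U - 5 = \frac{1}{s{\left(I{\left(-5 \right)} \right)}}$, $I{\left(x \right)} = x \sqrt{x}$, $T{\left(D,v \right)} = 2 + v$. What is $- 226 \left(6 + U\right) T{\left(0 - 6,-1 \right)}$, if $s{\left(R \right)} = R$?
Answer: $-2486 - \frac{226 i \sqrt{5}}{25} \approx -2486.0 - 20.214 i$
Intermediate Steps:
$I{\left(x \right)} = x^{\frac{3}{2}}$
$U = 5 + \frac{i \sqrt{5}}{25}$ ($U = 5 + \frac{1}{\left(-5\right)^{\frac{3}{2}}} = 5 + \frac{1}{\left(-5\right) i \sqrt{5}} = 5 + \frac{i \sqrt{5}}{25} \approx 5.0 + 0.089443 i$)
$- 226 \left(6 + U\right) T{\left(0 - 6,-1 \right)} = - 226 \left(6 + \left(5 + \frac{i \sqrt{5}}{25}\right)\right) \left(2 - 1\right) = - 226 \left(11 + \frac{i \sqrt{5}}{25}\right) 1 = - 226 \left(11 + \frac{i \sqrt{5}}{25}\right) = -2486 - \frac{226 i \sqrt{5}}{25}$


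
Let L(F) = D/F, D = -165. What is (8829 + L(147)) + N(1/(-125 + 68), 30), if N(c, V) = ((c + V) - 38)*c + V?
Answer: 1410205357/159201 ≈ 8858.0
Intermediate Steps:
L(F) = -165/F
N(c, V) = V + c*(-38 + V + c) (N(c, V) = ((V + c) - 38)*c + V = (-38 + V + c)*c + V = c*(-38 + V + c) + V = V + c*(-38 + V + c))
(8829 + L(147)) + N(1/(-125 + 68), 30) = (8829 - 165/147) + (30 + (1/(-125 + 68))**2 - 38/(-125 + 68) + 30/(-125 + 68)) = (8829 - 165*1/147) + (30 + (1/(-57))**2 - 38/(-57) + 30/(-57)) = (8829 - 55/49) + (30 + (-1/57)**2 - 38*(-1/57) + 30*(-1/57)) = 432566/49 + (30 + 1/3249 + 2/3 - 10/19) = 432566/49 + 97927/3249 = 1410205357/159201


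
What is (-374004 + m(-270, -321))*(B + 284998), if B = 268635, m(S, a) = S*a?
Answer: -159077584422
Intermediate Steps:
(-374004 + m(-270, -321))*(B + 284998) = (-374004 - 270*(-321))*(268635 + 284998) = (-374004 + 86670)*553633 = -287334*553633 = -159077584422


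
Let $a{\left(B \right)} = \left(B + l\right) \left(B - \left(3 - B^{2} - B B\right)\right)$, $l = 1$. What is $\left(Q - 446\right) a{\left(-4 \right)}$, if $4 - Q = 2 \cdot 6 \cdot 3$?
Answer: $35850$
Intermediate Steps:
$a{\left(B \right)} = \left(1 + B\right) \left(-3 + B + 2 B^{2}\right)$ ($a{\left(B \right)} = \left(B + 1\right) \left(B - \left(3 - B^{2} - B B\right)\right) = \left(1 + B\right) \left(B + \left(\left(B^{2} + B^{2}\right) - 3\right)\right) = \left(1 + B\right) \left(B + \left(2 B^{2} - 3\right)\right) = \left(1 + B\right) \left(B + \left(-3 + 2 B^{2}\right)\right) = \left(1 + B\right) \left(-3 + B + 2 B^{2}\right)$)
$Q = -32$ ($Q = 4 - 2 \cdot 6 \cdot 3 = 4 - 12 \cdot 3 = 4 - 36 = -32$)
$\left(Q - 446\right) a{\left(-4 \right)} = \left(-32 - 446\right) \left(-3 - -8 + 2 \left(-4\right)^{3} + 3 \left(-4\right)^{2}\right) = - 478 \left(-3 + 8 + 2 \left(-64\right) + 3 \cdot 16\right) = - 478 \left(-3 + 8 - 128 + 48\right) = \left(-478\right) \left(-75\right) = 35850$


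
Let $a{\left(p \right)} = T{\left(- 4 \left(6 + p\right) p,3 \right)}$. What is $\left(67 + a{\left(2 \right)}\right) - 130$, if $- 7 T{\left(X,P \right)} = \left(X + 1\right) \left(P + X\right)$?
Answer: $-612$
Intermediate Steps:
$T{\left(X,P \right)} = - \frac{\left(1 + X\right) \left(P + X\right)}{7}$ ($T{\left(X,P \right)} = - \frac{\left(X + 1\right) \left(P + X\right)}{7} = - \frac{\left(1 + X\right) \left(P + X\right)}{7}$)
$a{\left(p \right)} = - \frac{3}{7} - \frac{4 p \left(-24 - 4 p\right)}{7} - \frac{p^{2} \left(-24 - 4 p\right)^{2}}{7}$ ($a{\left(p \right)} = \left(- \frac{1}{7}\right) 3 - \frac{- 4 \left(6 + p\right) p}{7} - \frac{\left(- 4 \left(6 + p\right) p\right)^{2}}{7} - \frac{3 - 4 \left(6 + p\right) p}{7} = - \frac{3}{7} - \frac{\left(-24 - 4 p\right) p}{7} - \frac{\left(\left(-24 - 4 p\right) p\right)^{2}}{7} - \frac{3 \left(-24 - 4 p\right) p}{7} = - \frac{3}{7} - \frac{p \left(-24 - 4 p\right)}{7} - \frac{\left(p \left(-24 - 4 p\right)\right)^{2}}{7} - \frac{3 p \left(-24 - 4 p\right)}{7} = - \frac{3}{7} - \frac{p \left(-24 - 4 p\right)}{7} - \frac{p^{2} \left(-24 - 4 p\right)^{2}}{7} - \frac{3 p \left(-24 - 4 p\right)}{7} = - \frac{3}{7} - \frac{4 p \left(-24 - 4 p\right)}{7} - \frac{p^{2} \left(-24 - 4 p\right)^{2}}{7}$)
$\left(67 + a{\left(2 \right)}\right) - 130 = \left(67 - \left(\frac{3}{7} - \frac{32 \left(6 + 2\right)}{7} + \frac{16 \cdot 2^{2} \left(6 + 2\right)^{2}}{7}\right)\right) - 130 = \left(67 - \left(\frac{3}{7} - \frac{256}{7} + \frac{4096}{7}\right)\right) - 130 = \left(67 - \left(- \frac{253}{7} + \frac{4096}{7}\right)\right) - 130 = \left(67 - 549\right) - 130 = -482 - 130 = -612$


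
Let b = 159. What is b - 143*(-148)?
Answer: 21323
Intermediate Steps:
b - 143*(-148) = 159 - 143*(-148) = 159 + 21164 = 21323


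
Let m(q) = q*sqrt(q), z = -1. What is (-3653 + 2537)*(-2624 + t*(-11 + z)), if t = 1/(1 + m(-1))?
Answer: 2935080 + 6696*I ≈ 2.9351e+6 + 6696.0*I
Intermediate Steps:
m(q) = q**(3/2)
t = (1 + I)/2 (t = 1/(1 + (-1)**(3/2)) = 1/(1 - I) = (1 + I)/2 ≈ 0.5 + 0.5*I)
(-3653 + 2537)*(-2624 + t*(-11 + z)) = (-3653 + 2537)*(-2624 + (1/2 + I/2)*(-11 - 1)) = -1116*(-2624 + (1/2 + I/2)*(-12)) = -1116*(-2624 + (-6 - 6*I)) = -1116*(-2630 - 6*I) = 2935080 + 6696*I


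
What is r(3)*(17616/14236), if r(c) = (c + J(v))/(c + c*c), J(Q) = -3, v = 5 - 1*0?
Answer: 0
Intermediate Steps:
v = 5 (v = 5 + 0 = 5)
r(c) = (-3 + c)/(c + c**2) (r(c) = (c - 3)/(c + c*c) = (-3 + c)/(c + c**2))
r(3)*(17616/14236) = ((-3 + 3)/(3*(1 + 3)))*(17616/14236) = ((1/3)*0/4)*(17616*(1/14236)) = ((1/3)*(1/4)*0)*(4404/3559) = 0*(4404/3559) = 0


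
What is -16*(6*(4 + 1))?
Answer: -480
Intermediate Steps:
-16*(6*(4 + 1)) = -16*(6*5) = -16*30 = -480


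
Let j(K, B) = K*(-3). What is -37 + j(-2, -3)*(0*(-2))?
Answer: -37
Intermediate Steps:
j(K, B) = -3*K
-37 + j(-2, -3)*(0*(-2)) = -37 + (-3*(-2))*(0*(-2)) = -37 + 6*0 = -37 + 0 = -37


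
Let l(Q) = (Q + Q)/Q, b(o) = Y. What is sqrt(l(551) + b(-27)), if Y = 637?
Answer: 3*sqrt(71) ≈ 25.278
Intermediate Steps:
b(o) = 637
l(Q) = 2 (l(Q) = (2*Q)/Q = 2)
sqrt(l(551) + b(-27)) = sqrt(2 + 637) = sqrt(639) = 3*sqrt(71)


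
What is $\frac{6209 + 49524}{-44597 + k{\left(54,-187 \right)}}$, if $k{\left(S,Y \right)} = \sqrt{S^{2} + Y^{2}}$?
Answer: $- \frac{2485524601}{1988854524} - \frac{55733 \sqrt{37885}}{1988854524} \approx -1.2552$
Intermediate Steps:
$\frac{6209 + 49524}{-44597 + k{\left(54,-187 \right)}} = \frac{6209 + 49524}{-44597 + \sqrt{54^{2} + \left(-187\right)^{2}}} = \frac{55733}{-44597 + \sqrt{2916 + 34969}} = \frac{55733}{-44597 + \sqrt{37885}}$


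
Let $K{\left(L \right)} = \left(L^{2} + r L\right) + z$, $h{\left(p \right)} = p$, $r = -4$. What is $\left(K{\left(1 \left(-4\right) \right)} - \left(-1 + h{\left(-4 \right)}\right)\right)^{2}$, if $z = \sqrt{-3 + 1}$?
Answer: $\left(37 + i \sqrt{2}\right)^{2} \approx 1367.0 + 104.65 i$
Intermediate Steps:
$z = i \sqrt{2}$ ($z = \sqrt{-2} = i \sqrt{2} \approx 1.4142 i$)
$K{\left(L \right)} = L^{2} - 4 L + i \sqrt{2}$ ($K{\left(L \right)} = \left(L^{2} - 4 L\right) + i \sqrt{2} = L^{2} - 4 L + i \sqrt{2}$)
$\left(K{\left(1 \left(-4\right) \right)} - \left(-1 + h{\left(-4 \right)}\right)\right)^{2} = \left(\left(\left(1 \left(-4\right)\right)^{2} - 4 \cdot 1 \left(-4\right) + i \sqrt{2}\right) + \left(1 - -4\right)\right)^{2} = \left(\left(\left(-4\right)^{2} - -16 + i \sqrt{2}\right) + \left(1 + 4\right)\right)^{2} = \left(\left(16 + 16 + i \sqrt{2}\right) + 5\right)^{2} = \left(\left(32 + i \sqrt{2}\right) + 5\right)^{2} = \left(37 + i \sqrt{2}\right)^{2}$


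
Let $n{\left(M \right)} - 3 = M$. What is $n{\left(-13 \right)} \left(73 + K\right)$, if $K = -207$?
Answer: $1340$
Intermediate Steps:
$n{\left(M \right)} = 3 + M$
$n{\left(-13 \right)} \left(73 + K\right) = \left(3 - 13\right) \left(73 - 207\right) = \left(-10\right) \left(-134\right) = 1340$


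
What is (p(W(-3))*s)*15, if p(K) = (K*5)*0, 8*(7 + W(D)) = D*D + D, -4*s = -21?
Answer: 0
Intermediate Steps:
s = 21/4 (s = -¼*(-21) = 21/4 ≈ 5.2500)
W(D) = -7 + D/8 + D²/8 (W(D) = -7 + (D*D + D)/8 = -7 + (D² + D)/8 = -7 + (D + D²)/8 = -7 + (D/8 + D²/8) = -7 + D/8 + D²/8)
p(K) = 0 (p(K) = (5*K)*0 = 0)
(p(W(-3))*s)*15 = (0*(21/4))*15 = 0*15 = 0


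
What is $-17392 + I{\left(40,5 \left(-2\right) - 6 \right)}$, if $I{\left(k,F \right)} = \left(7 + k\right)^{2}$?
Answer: $-15183$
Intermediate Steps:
$-17392 + I{\left(40,5 \left(-2\right) - 6 \right)} = -17392 + \left(7 + 40\right)^{2} = -17392 + 47^{2} = -17392 + 2209 = -15183$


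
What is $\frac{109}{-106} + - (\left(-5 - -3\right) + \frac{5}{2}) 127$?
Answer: $- \frac{3420}{53} \approx -64.528$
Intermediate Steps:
$\frac{109}{-106} + - (\left(-5 - -3\right) + \frac{5}{2}) 127 = 109 \left(- \frac{1}{106}\right) + - (\left(-5 + 3\right) + 5 \cdot \frac{1}{2}) 127 = - \frac{109}{106} + - (-2 + \frac{5}{2}) 127 = - \frac{109}{106} + \left(-1\right) \frac{1}{2} \cdot 127 = - \frac{109}{106} - \frac{127}{2} = - \frac{3420}{53}$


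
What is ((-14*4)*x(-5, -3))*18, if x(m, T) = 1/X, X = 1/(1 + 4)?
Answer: -5040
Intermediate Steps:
X = ⅕ (X = 1/5 = ⅕ ≈ 0.20000)
x(m, T) = 5 (x(m, T) = 1/(⅕) = 5)
((-14*4)*x(-5, -3))*18 = (-14*4*5)*18 = -56*5*18 = -280*18 = -5040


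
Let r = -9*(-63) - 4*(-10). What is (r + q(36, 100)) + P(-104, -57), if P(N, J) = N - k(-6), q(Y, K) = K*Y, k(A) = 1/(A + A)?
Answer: 49237/12 ≈ 4103.1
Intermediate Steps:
k(A) = 1/(2*A)
r = 607 (r = 567 + 40 = 607)
P(N, J) = 1/12 + N (P(N, J) = N - 1/(2*(-6)) = N - (-1)/(2*6) = N - 1*(-1/12) = N + 1/12 = 1/12 + N)
(r + q(36, 100)) + P(-104, -57) = (607 + 100*36) + (1/12 - 104) = (607 + 3600) - 1247/12 = 4207 - 1247/12 = 49237/12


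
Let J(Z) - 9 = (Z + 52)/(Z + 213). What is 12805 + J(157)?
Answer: 4741389/370 ≈ 12815.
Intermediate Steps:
J(Z) = 9 + (52 + Z)/(213 + Z) (J(Z) = 9 + (Z + 52)/(Z + 213) = 9 + (52 + Z)/(213 + Z))
12805 + J(157) = 12805 + (1969 + 10*157)/(213 + 157) = 12805 + (1969 + 1570)/370 = 12805 + (1/370)*3539 = 12805 + 3539/370 = 4741389/370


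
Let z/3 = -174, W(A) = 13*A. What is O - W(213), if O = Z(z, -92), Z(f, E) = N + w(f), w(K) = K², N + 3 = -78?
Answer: 269634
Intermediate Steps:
N = -81 (N = -3 - 78 = -81)
z = -522 (z = 3*(-174) = -522)
Z(f, E) = -81 + f²
O = 272403 (O = -81 + (-522)² = -81 + 272484 = 272403)
O - W(213) = 272403 - 13*213 = 272403 - 1*2769 = 272403 - 2769 = 269634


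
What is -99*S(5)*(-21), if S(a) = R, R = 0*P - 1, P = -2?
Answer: -2079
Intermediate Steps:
R = -1 (R = 0*(-2) - 1 = 0 - 1 = -1)
S(a) = -1
-99*S(5)*(-21) = -99*(-1)*(-21) = 99*(-21) = -2079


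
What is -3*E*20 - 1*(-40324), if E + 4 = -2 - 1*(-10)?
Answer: 40084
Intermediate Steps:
E = 4 (E = -4 + (-2 - 1*(-10)) = -4 + (-2 + 10) = -4 + 8 = 4)
-3*E*20 - 1*(-40324) = -3*4*20 - 1*(-40324) = -12*20 + 40324 = -240 + 40324 = 40084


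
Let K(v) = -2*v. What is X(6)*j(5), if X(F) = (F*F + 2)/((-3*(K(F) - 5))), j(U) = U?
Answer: 190/51 ≈ 3.7255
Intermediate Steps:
X(F) = (2 + F**2)/(15 + 6*F) (X(F) = (F*F + 2)/((-3*(-2*F - 5))) = (F**2 + 2)/((-3*(-5 - 2*F))) = (2 + F**2)/(15 + 6*F))
X(6)*j(5) = ((2 + 6**2)/(3*(5 + 2*6)))*5 = ((2 + 36)/(3*(5 + 12)))*5 = ((1/3)*38/17)*5 = ((1/3)*(1/17)*38)*5 = (38/51)*5 = 190/51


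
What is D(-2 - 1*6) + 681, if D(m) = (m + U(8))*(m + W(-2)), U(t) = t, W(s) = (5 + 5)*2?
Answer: 681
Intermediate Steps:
W(s) = 20 (W(s) = 10*2 = 20)
D(m) = (8 + m)*(20 + m) (D(m) = (m + 8)*(m + 20) = (8 + m)*(20 + m))
D(-2 - 1*6) + 681 = (160 + (-2 - 1*6)**2 + 28*(-2 - 1*6)) + 681 = (160 + (-2 - 6)**2 + 28*(-2 - 6)) + 681 = (160 + (-8)**2 + 28*(-8)) + 681 = (160 + 64 - 224) + 681 = 0 + 681 = 681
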